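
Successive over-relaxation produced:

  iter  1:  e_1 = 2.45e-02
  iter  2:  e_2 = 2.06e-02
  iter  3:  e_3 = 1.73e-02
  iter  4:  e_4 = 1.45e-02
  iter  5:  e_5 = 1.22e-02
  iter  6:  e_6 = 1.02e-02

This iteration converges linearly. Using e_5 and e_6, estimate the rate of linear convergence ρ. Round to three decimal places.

0.836

ρ ≈ e_6/e_5 = 1.02e-02/1.22e-02 = 0.83607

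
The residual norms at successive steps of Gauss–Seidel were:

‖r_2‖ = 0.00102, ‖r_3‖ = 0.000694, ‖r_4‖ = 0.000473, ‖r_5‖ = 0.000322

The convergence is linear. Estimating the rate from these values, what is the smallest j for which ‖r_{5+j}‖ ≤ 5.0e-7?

Rate ρ ≈ ‖r_5‖/‖r_4‖ = 0.000322/0.000473 = 0.6808.
After j more steps, ‖r_{5+j}‖ ≈ 0.000322·ρ^j; need ρ^j ≤ 5.0e-7/0.000322 = 0.0015528.
j ≥ ln(0.0015528)/ln(0.6808) = -6.4677/-0.38449 = 16.822.
So 17 more iterations are needed.

17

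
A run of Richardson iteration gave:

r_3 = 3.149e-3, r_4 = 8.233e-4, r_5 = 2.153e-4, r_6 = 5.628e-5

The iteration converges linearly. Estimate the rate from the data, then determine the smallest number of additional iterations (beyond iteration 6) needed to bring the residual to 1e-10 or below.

Rate ρ ≈ r_6/r_5 = 5.628e-5/2.153e-4 = 0.2614.
After j more steps, r_{6+j} ≈ 5.628e-5·ρ^j; need ρ^j ≤ 1e-10/5.628e-5 = 1.77683e-06.
j ≥ ln(1.77683e-06)/ln(0.2614) = -13.2407/-1.34170 = 9.869.
So 10 more iterations are needed.

10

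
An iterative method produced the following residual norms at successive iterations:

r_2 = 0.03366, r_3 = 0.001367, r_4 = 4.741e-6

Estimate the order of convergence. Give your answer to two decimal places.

1.77

p ≈ ln(r_4/r_3) / ln(r_3/r_2)
  = ln(4.741e-6/0.001367) / ln(0.001367/0.03366)
  = ln(0.00346818) / ln(0.040612)
  = -5.66413 / -3.20369 ≈ 1.76800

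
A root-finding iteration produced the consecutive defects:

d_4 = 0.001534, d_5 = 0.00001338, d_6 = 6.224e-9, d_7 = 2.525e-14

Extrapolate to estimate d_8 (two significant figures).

4.8e-23

First estimate the order: p ≈ ln(d_7/d_6) / ln(d_6/d_5) = ln(2.525e-14/6.224e-9)/ln(6.224e-9/0.00001338) = ln(4.05688e-06)/ln(0.000465172) ≈ 1.6180.
Then d_8 ≈ d_7·(d_7/d_6)^p = 2.525e-14·(4.05688e-06)^1.6180 = 2.525e-14·1.88823e-09 ≈ 4.768e-23.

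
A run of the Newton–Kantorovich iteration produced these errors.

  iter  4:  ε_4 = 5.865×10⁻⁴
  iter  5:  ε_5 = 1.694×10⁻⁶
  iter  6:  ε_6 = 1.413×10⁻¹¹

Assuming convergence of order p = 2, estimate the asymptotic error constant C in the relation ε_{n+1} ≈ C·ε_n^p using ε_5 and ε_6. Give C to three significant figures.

C ≈ ε_6 / ε_5^2
  = 1.413×10⁻¹¹ / (1.694×10⁻⁶)^2
  = 1.413×10⁻¹¹ / 2.86964e-12 ≈ 4.924

4.92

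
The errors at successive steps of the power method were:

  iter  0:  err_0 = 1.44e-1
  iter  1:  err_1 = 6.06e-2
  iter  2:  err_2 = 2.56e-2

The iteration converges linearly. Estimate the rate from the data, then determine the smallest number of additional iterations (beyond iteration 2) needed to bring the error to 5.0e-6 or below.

Rate ρ ≈ err_2/err_1 = 2.56e-2/6.06e-2 = 0.4224.
After j more steps, err_{2+j} ≈ 2.56e-2·ρ^j; need ρ^j ≤ 5.0e-6/2.56e-2 = 0.000195312.
j ≥ ln(0.000195312)/ln(0.4224) = -8.5409/-0.86180 = 9.911.
So 10 more iterations are needed.

10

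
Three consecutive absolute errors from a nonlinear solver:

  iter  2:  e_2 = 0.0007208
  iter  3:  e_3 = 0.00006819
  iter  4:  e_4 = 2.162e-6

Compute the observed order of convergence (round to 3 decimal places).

1.464

p ≈ ln(e_4/e_3) / ln(e_3/e_2)
  = ln(2.162e-6/0.00006819) / ln(0.00006819/0.0007208)
  = ln(0.0317055) / ln(0.0946032)
  = -3.451265 / -2.358064 ≈ 1.463601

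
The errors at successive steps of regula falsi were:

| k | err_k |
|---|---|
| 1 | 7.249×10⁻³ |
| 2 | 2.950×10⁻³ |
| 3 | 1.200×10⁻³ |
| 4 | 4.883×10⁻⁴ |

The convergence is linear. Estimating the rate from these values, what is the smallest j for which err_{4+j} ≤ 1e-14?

28

Rate ρ ≈ err_4/err_3 = 4.883×10⁻⁴/1.200×10⁻³ = 0.4069.
After j more steps, err_{4+j} ≈ 4.883×10⁻⁴·ρ^j; need ρ^j ≤ 1e-14/4.883×10⁻⁴ = 2.04792e-11.
j ≥ ln(2.04792e-11)/ln(0.4069) = -24.6116/-0.89919 = 27.371.
So 28 more iterations are needed.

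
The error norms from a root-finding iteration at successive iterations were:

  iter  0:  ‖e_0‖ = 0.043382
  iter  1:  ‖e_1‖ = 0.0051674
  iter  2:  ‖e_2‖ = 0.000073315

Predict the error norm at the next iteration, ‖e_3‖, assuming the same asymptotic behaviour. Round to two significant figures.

1.5e-8

First estimate the order: p ≈ ln(‖e_2‖/‖e_1‖) / ln(‖e_1‖/‖e_0‖) = ln(0.000073315/0.0051674)/ln(0.0051674/0.043382) = ln(0.014188)/ln(0.119114) ≈ 2.0000.
Then ‖e_3‖ ≈ ‖e_2‖·(‖e_2‖/‖e_1‖)^p = 0.000073315·(0.014188)^2.0000 = 0.000073315·0.000201299 ≈ 1.476e-08.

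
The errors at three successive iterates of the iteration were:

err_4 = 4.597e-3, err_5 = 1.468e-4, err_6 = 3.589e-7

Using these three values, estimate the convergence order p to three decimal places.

1.746

p ≈ ln(err_6/err_5) / ln(err_5/err_4)
  = ln(3.589e-7/1.468e-4) / ln(1.468e-4/4.597e-3)
  = ln(0.00244482) / ln(0.0319339)
  = -6.013784 / -3.444087 ≈ 1.746118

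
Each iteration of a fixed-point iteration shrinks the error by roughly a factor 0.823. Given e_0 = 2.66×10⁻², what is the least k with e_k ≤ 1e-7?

65

After k steps, e_k ≈ 2.66×10⁻²·0.823^k.
Need 0.823^k ≤ 1e-7/2.66×10⁻² = 3.7594e-06.
k ≥ ln(3.7594e-06)/ln(0.823) = -12.4913/-0.19480 = 64.124.
Smallest integer k = 65.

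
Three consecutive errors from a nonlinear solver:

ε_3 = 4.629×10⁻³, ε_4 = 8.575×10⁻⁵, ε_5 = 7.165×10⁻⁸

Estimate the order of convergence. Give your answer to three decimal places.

p ≈ ln(ε_5/ε_4) / ln(ε_4/ε_3)
  = ln(7.165×10⁻⁸/8.575×10⁻⁵) / ln(8.575×10⁻⁵/4.629×10⁻³)
  = ln(0.000835569) / ln(0.0185245)
  = -7.087398 / -3.988661 ≈ 1.776887

1.777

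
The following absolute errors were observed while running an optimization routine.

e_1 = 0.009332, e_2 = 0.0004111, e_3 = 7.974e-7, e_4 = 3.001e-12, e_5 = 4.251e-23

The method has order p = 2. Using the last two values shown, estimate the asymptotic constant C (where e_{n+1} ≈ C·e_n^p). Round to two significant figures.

C ≈ e_5 / e_4^2
  = 4.251e-23 / (3.001e-12)^2
  = 4.251e-23 / 9.006e-24 ≈ 4.7202

4.7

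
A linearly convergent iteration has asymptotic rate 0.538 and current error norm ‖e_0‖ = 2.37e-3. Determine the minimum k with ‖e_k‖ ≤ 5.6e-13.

36

After k steps, ‖e_k‖ ≈ 2.37e-3·0.538^k.
Need 0.538^k ≤ 5.6e-13/2.37e-3 = 2.36287e-10.
k ≥ ln(2.36287e-10)/ln(0.538) = -22.1660/-0.61990 = 35.757.
Smallest integer k = 36.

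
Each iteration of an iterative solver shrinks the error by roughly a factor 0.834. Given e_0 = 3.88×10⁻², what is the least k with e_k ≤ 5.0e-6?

After k steps, e_k ≈ 3.88×10⁻²·0.834^k.
Need 0.834^k ≤ 5.0e-6/3.88×10⁻² = 0.000128866.
k ≥ ln(0.000128866)/ln(0.834) = -8.9567/-0.18152 = 49.343.
Smallest integer k = 50.

50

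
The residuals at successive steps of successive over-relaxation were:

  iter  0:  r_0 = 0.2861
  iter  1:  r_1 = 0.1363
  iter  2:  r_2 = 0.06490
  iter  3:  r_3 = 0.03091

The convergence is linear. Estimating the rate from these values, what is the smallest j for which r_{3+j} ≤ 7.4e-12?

Rate ρ ≈ r_3/r_2 = 0.03091/0.06490 = 0.4763.
After j more steps, r_{3+j} ≈ 0.03091·ρ^j; need ρ^j ≤ 7.4e-12/0.03091 = 2.39405e-10.
j ≥ ln(2.39405e-10)/ln(0.4763) = -22.1529/-0.74171 = 29.867.
So 30 more iterations are needed.

30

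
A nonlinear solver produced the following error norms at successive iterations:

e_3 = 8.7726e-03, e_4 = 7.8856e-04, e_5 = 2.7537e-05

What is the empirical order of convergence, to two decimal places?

1.39

p ≈ ln(e_5/e_4) / ln(e_4/e_3)
  = ln(2.7537e-05/7.8856e-04) / ln(7.8856e-04/8.7726e-03)
  = ln(0.0349206) / ln(0.089889)
  = -3.35468 / -2.40918 ≈ 1.39246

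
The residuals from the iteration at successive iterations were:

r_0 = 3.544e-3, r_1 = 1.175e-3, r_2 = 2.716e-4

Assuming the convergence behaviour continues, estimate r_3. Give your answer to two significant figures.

First estimate the order: p ≈ ln(r_2/r_1) / ln(r_1/r_0) = ln(2.716e-4/1.175e-3)/ln(1.175e-3/3.544e-3) = ln(0.231149)/ln(0.331546) ≈ 1.3267.
Then r_3 ≈ r_2·(r_2/r_1)^p = 2.716e-4·(0.231149)^1.3267 = 2.716e-4·0.143244 ≈ 3.891e-05.

3.9e-5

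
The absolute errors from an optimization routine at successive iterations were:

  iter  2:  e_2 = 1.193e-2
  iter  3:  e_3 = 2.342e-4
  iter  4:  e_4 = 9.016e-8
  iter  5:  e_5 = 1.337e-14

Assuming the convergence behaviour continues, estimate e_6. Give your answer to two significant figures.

First estimate the order: p ≈ ln(e_5/e_4) / ln(e_4/e_3) = ln(1.337e-14/9.016e-8)/ln(9.016e-8/2.342e-4) = ln(1.48292e-07)/ln(0.00038497) ≈ 1.9999.
Then e_6 ≈ e_5·(e_5/e_4)^p = 1.337e-14·(1.48292e-07)^1.9999 = 1.337e-14·2.20251e-14 ≈ 2.945e-28.

2.9e-28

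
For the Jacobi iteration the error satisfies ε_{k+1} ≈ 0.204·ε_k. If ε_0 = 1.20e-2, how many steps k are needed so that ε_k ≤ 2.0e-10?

After k steps, ε_k ≈ 1.20e-2·0.204^k.
Need 0.204^k ≤ 2.0e-10/1.20e-2 = 1.66667e-08.
k ≥ ln(1.66667e-08)/ln(0.204) = -17.9099/-1.58964 = 11.267.
Smallest integer k = 12.

12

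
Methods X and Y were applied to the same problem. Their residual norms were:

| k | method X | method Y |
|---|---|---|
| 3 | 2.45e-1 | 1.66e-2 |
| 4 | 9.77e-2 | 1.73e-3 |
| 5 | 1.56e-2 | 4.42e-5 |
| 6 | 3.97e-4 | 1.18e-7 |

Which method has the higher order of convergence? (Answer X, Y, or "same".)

X

Method X: p ≈ ln(3.97e-4/1.56e-2)/ln(1.56e-2/9.77e-2) ≈ 2.00.
Method Y: p ≈ ln(1.18e-7/4.42e-5)/ln(4.42e-5/1.73e-3) ≈ 1.62.
Method X has the higher order (≈2.0 vs ≈1.6).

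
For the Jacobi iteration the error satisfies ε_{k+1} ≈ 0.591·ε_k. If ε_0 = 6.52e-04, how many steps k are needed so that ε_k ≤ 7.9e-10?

26

After k steps, ε_k ≈ 6.52e-04·0.591^k.
Need 0.591^k ≤ 7.9e-10/6.52e-04 = 1.21166e-06.
k ≥ ln(1.21166e-06)/ln(0.591) = -13.6235/-0.52594 = 25.903.
Smallest integer k = 26.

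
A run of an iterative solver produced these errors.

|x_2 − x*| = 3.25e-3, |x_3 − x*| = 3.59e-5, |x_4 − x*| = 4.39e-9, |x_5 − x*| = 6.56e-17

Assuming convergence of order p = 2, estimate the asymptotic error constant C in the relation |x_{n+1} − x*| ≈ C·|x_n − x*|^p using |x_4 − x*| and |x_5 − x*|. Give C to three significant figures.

C ≈ |x_5 − x*| / |x_4 − x*|^2
  = 6.56e-17 / (4.39e-9)^2
  = 6.56e-17 / 1.92721e-17 ≈ 3.4039

3.40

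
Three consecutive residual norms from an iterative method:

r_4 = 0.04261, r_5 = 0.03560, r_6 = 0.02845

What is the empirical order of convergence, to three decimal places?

p ≈ ln(r_6/r_5) / ln(r_5/r_4)
  = ln(0.02845/0.03560) / ln(0.03560/0.04261)
  = ln(0.799157) / ln(0.835485)
  = -0.224198 / -0.179743 ≈ 1.247325

1.247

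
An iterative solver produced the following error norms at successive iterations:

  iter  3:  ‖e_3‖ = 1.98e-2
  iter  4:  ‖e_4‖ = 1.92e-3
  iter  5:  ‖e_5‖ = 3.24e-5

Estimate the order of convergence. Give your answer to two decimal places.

1.75

p ≈ ln(‖e_5‖/‖e_4‖) / ln(‖e_4‖/‖e_3‖)
  = ln(3.24e-5/1.92e-3) / ln(1.92e-3/1.98e-2)
  = ln(0.016875) / ln(0.0969697)
  = -4.08192 / -2.33336 ≈ 1.74937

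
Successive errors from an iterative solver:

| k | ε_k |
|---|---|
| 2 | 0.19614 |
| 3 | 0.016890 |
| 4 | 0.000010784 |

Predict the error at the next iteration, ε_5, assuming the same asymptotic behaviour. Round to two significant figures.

First estimate the order: p ≈ ln(ε_4/ε_3) / ln(ε_3/ε_2) = ln(0.000010784/0.016890)/ln(0.016890/0.19614) = ln(0.000638484)/ln(0.086112) ≈ 3.0000.
Then ε_5 ≈ ε_4·(ε_4/ε_3)^p = 0.000010784·(0.000638484)^3.0000 = 0.000010784·2.60286e-10 ≈ 2.807e-15.

2.8e-15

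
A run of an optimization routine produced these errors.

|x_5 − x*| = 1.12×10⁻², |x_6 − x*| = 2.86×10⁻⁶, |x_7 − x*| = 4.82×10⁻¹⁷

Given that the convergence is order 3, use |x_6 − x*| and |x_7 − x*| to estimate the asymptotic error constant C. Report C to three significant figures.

C ≈ |x_7 − x*| / |x_6 − x*|^3
  = 4.82×10⁻¹⁷ / (2.86×10⁻⁶)^3
  = 4.82×10⁻¹⁷ / 2.33937e-17 ≈ 2.0604

2.06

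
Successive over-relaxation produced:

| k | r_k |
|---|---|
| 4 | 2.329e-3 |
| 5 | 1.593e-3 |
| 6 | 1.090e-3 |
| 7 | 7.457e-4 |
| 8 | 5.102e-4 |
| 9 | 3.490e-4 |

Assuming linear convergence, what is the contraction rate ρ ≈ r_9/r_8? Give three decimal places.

0.684

ρ ≈ r_9/r_8 = 3.490e-4/5.102e-4 = 0.68405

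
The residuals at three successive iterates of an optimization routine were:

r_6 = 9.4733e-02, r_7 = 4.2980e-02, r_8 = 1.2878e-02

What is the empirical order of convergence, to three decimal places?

1.525

p ≈ ln(r_8/r_7) / ln(r_7/r_6)
  = ln(1.2878e-02/4.2980e-02) / ln(4.2980e-02/9.4733e-02)
  = ln(0.299628) / ln(0.453696)
  = -1.205214 / -0.790328 ≈ 1.524954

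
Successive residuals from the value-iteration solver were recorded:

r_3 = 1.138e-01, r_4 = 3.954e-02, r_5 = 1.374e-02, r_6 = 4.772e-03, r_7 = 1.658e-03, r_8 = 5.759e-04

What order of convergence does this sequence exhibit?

Consecutive ratios: r_8/r_7 = 5.759e-04/1.658e-03 = 0.347346, r_7/r_6 = 1.658e-03/4.772e-03 = 0.347443.
p ≈ ln(0.347346)/ln(0.347443) = -1.0574/-1.0572 ≈ 1.00.
So the convergence is linear (order 1).

1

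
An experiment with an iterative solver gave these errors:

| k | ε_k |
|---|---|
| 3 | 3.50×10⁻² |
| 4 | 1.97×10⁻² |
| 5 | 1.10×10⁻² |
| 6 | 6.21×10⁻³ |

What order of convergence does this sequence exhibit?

1

Consecutive ratios: ε_6/ε_5 = 6.21×10⁻³/1.10×10⁻² = 0.564545, ε_5/ε_4 = 1.10×10⁻²/1.97×10⁻² = 0.558376.
p ≈ ln(0.564545)/ln(0.558376) = -0.5717/-0.5827 ≈ 0.98.
So the convergence is linear (order 1).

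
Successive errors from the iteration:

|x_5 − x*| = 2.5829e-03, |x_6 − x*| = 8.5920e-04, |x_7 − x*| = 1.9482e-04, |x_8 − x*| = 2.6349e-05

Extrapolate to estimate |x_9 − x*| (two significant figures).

1.8e-6

First estimate the order: p ≈ ln(|x_8 − x*|/|x_7 − x*|) / ln(|x_7 − x*|/|x_6 − x*|) = ln(2.6349e-05/1.9482e-04)/ln(1.9482e-04/8.5920e-04) = ln(0.135248)/ln(0.226746) ≈ 1.3482.
Then |x_9 − x*| ≈ |x_8 − x*|·(|x_8 − x*|/|x_7 − x*|)^p = 2.6349e-05·(0.135248)^1.3482 = 2.6349e-05·0.0673892 ≈ 1.776e-06.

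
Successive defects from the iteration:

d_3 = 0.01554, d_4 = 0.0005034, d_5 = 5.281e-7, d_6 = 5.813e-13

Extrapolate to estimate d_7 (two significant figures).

First estimate the order: p ≈ ln(d_6/d_5) / ln(d_5/d_4) = ln(5.813e-13/5.281e-7)/ln(5.281e-7/0.0005034) = ln(1.10074e-06)/ln(0.00104907) ≈ 2.0000.
Then d_7 ≈ d_6·(d_6/d_5)^p = 5.813e-13·(1.10074e-06)^2.0000 = 5.813e-13·1.21163e-12 ≈ 7.043e-25.

7.0e-25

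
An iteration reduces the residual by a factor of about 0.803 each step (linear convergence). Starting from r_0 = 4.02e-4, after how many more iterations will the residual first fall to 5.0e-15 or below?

After k steps, r_k ≈ 4.02e-4·0.803^k.
Need 0.803^k ≤ 5.0e-15/4.02e-4 = 1.24378e-11.
k ≥ ln(1.24378e-11)/ln(0.803) = -25.1103/-0.21940 = 114.450.
Smallest integer k = 115.

115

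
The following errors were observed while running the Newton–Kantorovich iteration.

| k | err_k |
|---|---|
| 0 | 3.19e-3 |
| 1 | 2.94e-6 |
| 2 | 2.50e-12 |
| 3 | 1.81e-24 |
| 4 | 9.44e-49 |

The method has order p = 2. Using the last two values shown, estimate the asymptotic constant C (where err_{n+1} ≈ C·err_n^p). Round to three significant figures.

0.288

C ≈ err_4 / err_3^2
  = 9.44e-49 / (1.81e-24)^2
  = 9.44e-49 / 3.2761e-48 ≈ 0.28815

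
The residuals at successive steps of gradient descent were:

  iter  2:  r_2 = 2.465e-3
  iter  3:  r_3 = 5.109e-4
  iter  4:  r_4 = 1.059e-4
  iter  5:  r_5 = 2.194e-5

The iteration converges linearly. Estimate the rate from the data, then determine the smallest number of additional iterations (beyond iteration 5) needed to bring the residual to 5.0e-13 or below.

Rate ρ ≈ r_5/r_4 = 2.194e-5/1.059e-4 = 0.2072.
After j more steps, r_{5+j} ≈ 2.194e-5·ρ^j; need ρ^j ≤ 5.0e-13/2.194e-5 = 2.27894e-08.
j ≥ ln(2.27894e-08)/ln(0.2072) = -17.5970/-1.57407 = 11.179.
So 12 more iterations are needed.

12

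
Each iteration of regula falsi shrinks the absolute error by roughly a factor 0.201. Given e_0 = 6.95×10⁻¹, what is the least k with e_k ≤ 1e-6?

9

After k steps, e_k ≈ 6.95×10⁻¹·0.201^k.
Need 0.201^k ≤ 1e-6/6.95×10⁻¹ = 1.43885e-06.
k ≥ ln(1.43885e-06)/ln(0.201) = -13.4517/-1.60445 = 8.384.
Smallest integer k = 9.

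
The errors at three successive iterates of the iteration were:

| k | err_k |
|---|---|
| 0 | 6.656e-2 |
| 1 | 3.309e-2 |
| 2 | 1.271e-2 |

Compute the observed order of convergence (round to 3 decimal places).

p ≈ ln(err_2/err_1) / ln(err_1/err_0)
  = ln(1.271e-2/3.309e-2) / ln(3.309e-2/6.656e-2)
  = ln(0.384104) / ln(0.497145)
  = -0.956842 / -0.698874 ≈ 1.369119

1.369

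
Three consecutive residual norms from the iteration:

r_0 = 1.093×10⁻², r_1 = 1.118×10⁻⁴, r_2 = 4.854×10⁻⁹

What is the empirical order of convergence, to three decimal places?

2.192

p ≈ ln(r_2/r_1) / ln(r_1/r_0)
  = ln(4.854×10⁻⁹/1.118×10⁻⁴) / ln(1.118×10⁻⁴/1.093×10⁻²)
  = ln(4.34168e-05) / ln(0.0102287)
  = -10.044664 / -4.582558 ≈ 2.191934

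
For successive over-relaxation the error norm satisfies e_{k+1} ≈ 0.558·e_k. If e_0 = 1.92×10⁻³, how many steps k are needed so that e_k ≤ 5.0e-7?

After k steps, e_k ≈ 1.92×10⁻³·0.558^k.
Need 0.558^k ≤ 5.0e-7/1.92×10⁻³ = 0.000260417.
k ≥ ln(0.000260417)/ln(0.558) = -8.2532/-0.58340 = 14.147.
Smallest integer k = 15.

15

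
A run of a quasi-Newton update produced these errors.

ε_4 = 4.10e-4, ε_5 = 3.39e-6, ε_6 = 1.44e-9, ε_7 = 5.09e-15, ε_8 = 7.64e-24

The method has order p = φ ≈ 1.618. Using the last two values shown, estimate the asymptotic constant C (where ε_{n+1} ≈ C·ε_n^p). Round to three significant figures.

1.02

C ≈ ε_8 / ε_7^1.618
  = 7.64e-24 / (5.09e-15)^1.618
  = 7.64e-24 / 7.47256e-24 ≈ 1.0224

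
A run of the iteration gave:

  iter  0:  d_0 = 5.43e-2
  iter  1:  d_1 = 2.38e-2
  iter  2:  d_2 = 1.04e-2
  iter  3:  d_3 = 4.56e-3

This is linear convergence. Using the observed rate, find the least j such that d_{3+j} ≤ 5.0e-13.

28

Rate ρ ≈ d_3/d_2 = 4.56e-3/1.04e-2 = 0.4385.
After j more steps, d_{3+j} ≈ 4.56e-3·ρ^j; need ρ^j ≤ 5.0e-13/4.56e-3 = 1.09649e-10.
j ≥ ln(1.09649e-10)/ln(0.4385) = -22.9337/-0.82440 = 27.819.
So 28 more iterations are needed.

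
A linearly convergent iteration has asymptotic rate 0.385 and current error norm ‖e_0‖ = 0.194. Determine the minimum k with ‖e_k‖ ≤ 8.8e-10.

After k steps, ‖e_k‖ ≈ 0.194·0.385^k.
Need 0.385^k ≤ 8.8e-10/0.194 = 4.53608e-09.
k ≥ ln(4.53608e-09)/ln(0.385) = -19.2112/-0.95451 = 20.127.
Smallest integer k = 21.

21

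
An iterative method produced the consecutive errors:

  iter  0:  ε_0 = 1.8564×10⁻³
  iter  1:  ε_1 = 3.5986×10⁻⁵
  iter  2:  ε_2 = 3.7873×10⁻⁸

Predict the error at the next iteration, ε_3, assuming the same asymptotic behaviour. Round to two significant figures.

2.5e-13

First estimate the order: p ≈ ln(ε_2/ε_1) / ln(ε_1/ε_0) = ln(3.7873×10⁻⁸/3.5986×10⁻⁵)/ln(3.5986×10⁻⁵/1.8564×10⁻³) = ln(0.00105244)/ln(0.0193848) ≈ 1.7388.
Then ε_3 ≈ ε_2·(ε_2/ε_1)^p = 3.7873×10⁻⁸·(0.00105244)^1.7388 = 3.7873×10⁻⁸·6.64044e-06 ≈ 2.515e-13.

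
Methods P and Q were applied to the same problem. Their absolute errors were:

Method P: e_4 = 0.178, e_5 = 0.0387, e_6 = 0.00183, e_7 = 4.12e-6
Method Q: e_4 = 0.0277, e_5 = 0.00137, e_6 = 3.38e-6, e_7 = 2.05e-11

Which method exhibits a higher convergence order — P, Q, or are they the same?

same

Method P: p ≈ ln(4.12e-6/0.00183)/ln(0.00183/0.0387) ≈ 2.00.
Method Q: p ≈ ln(2.05e-11/3.38e-6)/ln(3.38e-6/0.00137) ≈ 2.00.
Both orders ≈ 2.0 — effectively the same.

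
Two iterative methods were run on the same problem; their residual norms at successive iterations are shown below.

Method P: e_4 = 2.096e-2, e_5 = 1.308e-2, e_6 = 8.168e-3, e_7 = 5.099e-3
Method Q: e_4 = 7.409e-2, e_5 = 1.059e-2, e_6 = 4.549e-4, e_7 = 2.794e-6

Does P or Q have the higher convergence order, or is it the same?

Method P: p ≈ ln(5.099e-3/8.168e-3)/ln(8.168e-3/1.308e-2) ≈ 1.00.
Method Q: p ≈ ln(2.794e-6/4.549e-4)/ln(4.549e-4/1.059e-2) ≈ 1.62.
Method Q has the higher order (≈1.6 vs ≈1.0).

Q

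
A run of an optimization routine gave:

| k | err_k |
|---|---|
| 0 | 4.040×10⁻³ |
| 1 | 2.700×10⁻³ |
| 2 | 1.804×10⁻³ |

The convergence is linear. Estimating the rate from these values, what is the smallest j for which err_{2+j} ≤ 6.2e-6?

15

Rate ρ ≈ err_2/err_1 = 1.804×10⁻³/2.700×10⁻³ = 0.6681.
After j more steps, err_{2+j} ≈ 1.804×10⁻³·ρ^j; need ρ^j ≤ 6.2e-6/1.804×10⁻³ = 0.00343681.
j ≥ ln(0.00343681)/ln(0.6681) = -5.6732/-0.40332 = 14.066.
So 15 more iterations are needed.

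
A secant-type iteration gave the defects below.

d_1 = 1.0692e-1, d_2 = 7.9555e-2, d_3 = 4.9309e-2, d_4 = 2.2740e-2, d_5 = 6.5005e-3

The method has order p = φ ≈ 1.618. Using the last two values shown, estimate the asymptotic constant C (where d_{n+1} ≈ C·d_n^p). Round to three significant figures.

2.96

C ≈ d_5 / d_4^1.618
  = 6.5005e-3 / (2.2740e-2)^1.618
  = 6.5005e-3 / 0.00219425 ≈ 2.9625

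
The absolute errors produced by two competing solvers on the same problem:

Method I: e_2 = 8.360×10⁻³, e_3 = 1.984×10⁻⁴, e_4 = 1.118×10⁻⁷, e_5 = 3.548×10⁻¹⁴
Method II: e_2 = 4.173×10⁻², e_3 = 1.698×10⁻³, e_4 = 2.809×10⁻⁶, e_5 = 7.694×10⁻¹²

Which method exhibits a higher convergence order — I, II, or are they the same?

same

Method I: p ≈ ln(3.548×10⁻¹⁴/1.118×10⁻⁷)/ln(1.118×10⁻⁷/1.984×10⁻⁴) ≈ 2.00.
Method II: p ≈ ln(7.694×10⁻¹²/2.809×10⁻⁶)/ln(2.809×10⁻⁶/1.698×10⁻³) ≈ 2.00.
Both orders ≈ 2.0 — effectively the same.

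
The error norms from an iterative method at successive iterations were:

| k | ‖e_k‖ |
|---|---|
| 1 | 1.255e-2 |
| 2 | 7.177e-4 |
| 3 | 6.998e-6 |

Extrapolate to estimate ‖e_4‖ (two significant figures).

First estimate the order: p ≈ ln(‖e_3‖/‖e_2‖) / ln(‖e_2‖/‖e_1‖) = ln(6.998e-6/7.177e-4)/ln(7.177e-4/1.255e-2) = ln(0.00975059)/ln(0.0571873) ≈ 1.6182.
Then ‖e_4‖ ≈ ‖e_3‖·(‖e_3‖/‖e_2‖)^p = 6.998e-6·(0.00975059)^1.6182 = 6.998e-6·0.000556993 ≈ 3.898e-09.

3.9e-9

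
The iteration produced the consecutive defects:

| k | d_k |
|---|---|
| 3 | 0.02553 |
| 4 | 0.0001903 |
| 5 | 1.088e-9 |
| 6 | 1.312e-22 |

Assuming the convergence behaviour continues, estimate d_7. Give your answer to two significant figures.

First estimate the order: p ≈ ln(d_6/d_5) / ln(d_5/d_4) = ln(1.312e-22/1.088e-9)/ln(1.088e-9/0.0001903) = ln(1.20588e-13)/ln(5.71729e-06) ≈ 2.4641.
Then d_7 ≈ d_6·(d_6/d_5)^p = 1.312e-22·(1.20588e-13)^2.4641 = 1.312e-22·1.46907e-32 ≈ 1.927e-54.

1.9e-54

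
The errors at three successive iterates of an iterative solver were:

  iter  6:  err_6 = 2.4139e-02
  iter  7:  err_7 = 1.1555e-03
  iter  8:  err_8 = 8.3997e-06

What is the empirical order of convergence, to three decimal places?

1.620

p ≈ ln(err_8/err_7) / ln(err_7/err_6)
  = ln(8.3997e-06/1.1555e-03) / ln(1.1555e-03/2.4139e-02)
  = ln(0.00726932) / ln(0.0478686)
  = -4.924093 / -3.039296 ≈ 1.620143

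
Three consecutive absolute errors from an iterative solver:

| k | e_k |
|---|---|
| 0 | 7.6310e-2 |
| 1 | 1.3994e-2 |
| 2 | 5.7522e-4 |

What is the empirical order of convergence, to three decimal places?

1.882

p ≈ ln(e_2/e_1) / ln(e_1/e_0)
  = ln(5.7522e-4/1.3994e-2) / ln(1.3994e-2/7.6310e-2)
  = ln(0.0411048) / ln(0.183384)
  = -3.191630 / -1.696173 ≈ 1.881665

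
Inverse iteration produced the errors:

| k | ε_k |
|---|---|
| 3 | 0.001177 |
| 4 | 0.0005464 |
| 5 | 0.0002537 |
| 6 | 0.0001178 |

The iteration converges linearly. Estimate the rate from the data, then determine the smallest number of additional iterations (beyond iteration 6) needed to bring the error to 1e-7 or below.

10

Rate ρ ≈ ε_6/ε_5 = 0.0001178/0.0002537 = 0.4643.
After j more steps, ε_{6+j} ≈ 0.0001178·ρ^j; need ρ^j ≤ 1e-7/0.0001178 = 0.000848896.
j ≥ ln(0.000848896)/ln(0.4643) = -7.0716/-0.76722 = 9.217.
So 10 more iterations are needed.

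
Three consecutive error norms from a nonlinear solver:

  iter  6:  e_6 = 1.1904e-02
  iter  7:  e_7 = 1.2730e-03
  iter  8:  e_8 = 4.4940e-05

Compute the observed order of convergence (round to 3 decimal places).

p ≈ ln(e_8/e_7) / ln(e_7/e_6)
  = ln(4.4940e-05/1.2730e-03) / ln(1.2730e-03/1.1904e-02)
  = ln(0.0353024) / ln(0.106939)
  = -3.343804 / -2.235497 ≈ 1.495777

1.496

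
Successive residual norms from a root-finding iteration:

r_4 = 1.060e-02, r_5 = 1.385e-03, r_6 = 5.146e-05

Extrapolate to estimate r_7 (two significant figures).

2.5e-7

First estimate the order: p ≈ ln(r_6/r_5) / ln(r_5/r_4) = ln(5.146e-05/1.385e-03)/ln(1.385e-03/1.060e-02) = ln(0.0371552)/ln(0.13066) ≈ 1.6179.
Then r_7 ≈ r_6·(r_6/r_5)^p = 5.146e-05·(0.0371552)^1.6179 = 5.146e-05·0.00485775 ≈ 2.5e-07.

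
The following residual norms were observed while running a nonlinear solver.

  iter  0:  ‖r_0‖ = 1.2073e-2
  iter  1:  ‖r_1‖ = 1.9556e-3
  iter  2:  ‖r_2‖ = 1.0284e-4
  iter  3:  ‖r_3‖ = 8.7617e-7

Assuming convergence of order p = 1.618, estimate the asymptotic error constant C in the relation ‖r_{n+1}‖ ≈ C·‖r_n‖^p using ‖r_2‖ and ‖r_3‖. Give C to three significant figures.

2.48

C ≈ ‖r_3‖ / ‖r_2‖^1.618
  = 8.7617e-7 / (1.0284e-4)^1.618
  = 8.7617e-7 / 3.52922e-07 ≈ 2.4826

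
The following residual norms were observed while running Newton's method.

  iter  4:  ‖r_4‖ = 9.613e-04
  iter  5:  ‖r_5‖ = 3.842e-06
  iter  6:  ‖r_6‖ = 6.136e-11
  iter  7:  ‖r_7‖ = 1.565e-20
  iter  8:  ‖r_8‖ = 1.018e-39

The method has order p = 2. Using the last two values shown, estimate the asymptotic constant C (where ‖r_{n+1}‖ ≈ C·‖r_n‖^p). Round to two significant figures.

C ≈ ‖r_8‖ / ‖r_7‖^2
  = 1.018e-39 / (1.565e-20)^2
  = 1.018e-39 / 2.44922e-40 ≈ 4.1564

4.2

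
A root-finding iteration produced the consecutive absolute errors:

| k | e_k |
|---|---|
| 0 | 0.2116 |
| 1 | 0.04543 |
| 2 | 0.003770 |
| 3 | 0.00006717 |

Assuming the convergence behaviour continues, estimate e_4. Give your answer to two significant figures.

9.9e-8

First estimate the order: p ≈ ln(e_3/e_2) / ln(e_2/e_1) = ln(0.00006717/0.003770)/ln(0.003770/0.04543) = ln(0.017817)/ln(0.0829848) ≈ 1.6181.
Then e_4 ≈ e_3·(e_3/e_2)^p = 0.00006717·(0.017817)^1.6181 = 0.00006717·0.001478 ≈ 9.928e-08.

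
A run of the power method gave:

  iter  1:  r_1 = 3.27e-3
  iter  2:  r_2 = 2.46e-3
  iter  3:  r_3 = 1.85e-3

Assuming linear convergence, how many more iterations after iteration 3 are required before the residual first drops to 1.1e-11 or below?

Rate ρ ≈ r_3/r_2 = 1.85e-3/2.46e-3 = 0.7520.
After j more steps, r_{3+j} ≈ 1.85e-3·ρ^j; need ρ^j ≤ 1.1e-11/1.85e-3 = 5.94595e-09.
j ≥ ln(5.94595e-09)/ln(0.7520) = -18.9406/-0.28502 = 66.454.
So 67 more iterations are needed.

67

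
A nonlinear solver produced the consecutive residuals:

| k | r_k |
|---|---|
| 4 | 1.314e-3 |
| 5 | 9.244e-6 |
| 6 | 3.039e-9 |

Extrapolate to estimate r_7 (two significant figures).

First estimate the order: p ≈ ln(r_6/r_5) / ln(r_5/r_4) = ln(3.039e-9/9.244e-6)/ln(9.244e-6/1.314e-3) = ln(0.000328754)/ln(0.00703501) ≈ 1.6180.
Then r_7 ≈ r_6·(r_6/r_5)^p = 3.039e-9·(0.000328754)^1.6180 = 3.039e-9·2.31365e-06 ≈ 7.031e-15.

7.0e-15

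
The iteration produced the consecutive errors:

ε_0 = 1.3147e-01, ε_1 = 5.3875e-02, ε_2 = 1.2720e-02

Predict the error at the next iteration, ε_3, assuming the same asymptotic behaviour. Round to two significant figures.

1.2e-3

First estimate the order: p ≈ ln(ε_2/ε_1) / ln(ε_1/ε_0) = ln(1.2720e-02/5.3875e-02)/ln(5.3875e-02/1.3147e-01) = ln(0.236102)/ln(0.409789) ≈ 1.6181.
Then ε_3 ≈ ε_2·(ε_2/ε_1)^p = 1.2720e-02·(0.236102)^1.6181 = 1.2720e-02·0.0967414 ≈ 0.001231.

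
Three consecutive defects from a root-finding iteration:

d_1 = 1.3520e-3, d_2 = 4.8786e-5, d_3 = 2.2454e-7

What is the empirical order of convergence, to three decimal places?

1.620

p ≈ ln(d_3/d_2) / ln(d_2/d_1)
  = ln(2.2454e-7/4.8786e-5) / ln(4.8786e-5/1.3520e-3)
  = ln(0.00460255) / ln(0.0360843)
  = -5.381145 / -3.321897 ≈ 1.619901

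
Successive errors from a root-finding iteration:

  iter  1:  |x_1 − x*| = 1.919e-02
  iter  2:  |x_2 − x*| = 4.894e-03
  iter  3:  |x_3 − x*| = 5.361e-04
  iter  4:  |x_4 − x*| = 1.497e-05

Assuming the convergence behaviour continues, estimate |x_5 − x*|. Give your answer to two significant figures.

First estimate the order: p ≈ ln(|x_4 − x*|/|x_3 − x*|) / ln(|x_3 − x*|/|x_2 − x*|) = ln(1.497e-05/5.361e-04)/ln(5.361e-04/4.894e-03) = ln(0.0279239)/ln(0.109542) ≈ 1.6181.
Then |x_5 − x*| ≈ |x_4 − x*|·(|x_4 − x*|/|x_3 − x*|)^p = 1.497e-05·(0.0279239)^1.6181 = 1.497e-05·0.00305797 ≈ 4.578e-08.

4.6e-8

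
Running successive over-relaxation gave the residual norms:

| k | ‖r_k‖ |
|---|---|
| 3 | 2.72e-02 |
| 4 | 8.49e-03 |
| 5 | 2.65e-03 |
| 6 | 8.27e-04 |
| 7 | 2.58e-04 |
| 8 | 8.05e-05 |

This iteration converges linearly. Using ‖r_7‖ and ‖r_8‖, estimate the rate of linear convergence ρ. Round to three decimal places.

ρ ≈ ‖r_8‖/‖r_7‖ = 8.05e-05/2.58e-04 = 0.31202

0.312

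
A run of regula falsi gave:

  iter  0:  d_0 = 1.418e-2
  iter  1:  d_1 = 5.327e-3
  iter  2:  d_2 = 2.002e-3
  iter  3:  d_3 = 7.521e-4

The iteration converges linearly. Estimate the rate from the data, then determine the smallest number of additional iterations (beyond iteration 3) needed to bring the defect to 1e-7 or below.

Rate ρ ≈ d_3/d_2 = 7.521e-4/2.002e-3 = 0.3757.
After j more steps, d_{3+j} ≈ 7.521e-4·ρ^j; need ρ^j ≤ 1e-7/7.521e-4 = 0.000132961.
j ≥ ln(0.000132961)/ln(0.3757) = -8.9255/-0.97896 = 9.117.
So 10 more iterations are needed.

10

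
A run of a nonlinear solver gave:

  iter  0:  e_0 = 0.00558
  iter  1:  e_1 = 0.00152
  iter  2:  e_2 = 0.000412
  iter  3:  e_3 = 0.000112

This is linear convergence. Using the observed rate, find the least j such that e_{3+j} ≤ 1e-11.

Rate ρ ≈ e_3/e_2 = 0.000112/0.000412 = 0.2718.
After j more steps, e_{3+j} ≈ 0.000112·ρ^j; need ρ^j ≤ 1e-11/0.000112 = 8.92857e-08.
j ≥ ln(8.92857e-08)/ln(0.2718) = -16.2314/-1.30269 = 12.460.
So 13 more iterations are needed.

13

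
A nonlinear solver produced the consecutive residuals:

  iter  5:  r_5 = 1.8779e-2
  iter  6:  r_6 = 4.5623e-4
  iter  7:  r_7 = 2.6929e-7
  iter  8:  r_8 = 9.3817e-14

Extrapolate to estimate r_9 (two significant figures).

First estimate the order: p ≈ ln(r_8/r_7) / ln(r_7/r_6) = ln(9.3817e-14/2.6929e-7)/ln(2.6929e-7/4.5623e-4) = ln(3.48386e-07)/ln(0.000590251) ≈ 2.0000.
Then r_9 ≈ r_8·(r_8/r_7)^p = 9.3817e-14·(3.48386e-07)^2.0000 = 9.3817e-14·1.21373e-13 ≈ 1.139e-26.

1.1e-26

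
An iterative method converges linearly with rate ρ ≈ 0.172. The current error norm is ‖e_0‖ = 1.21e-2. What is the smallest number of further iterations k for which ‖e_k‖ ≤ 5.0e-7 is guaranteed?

After k steps, ‖e_k‖ ≈ 1.21e-2·0.172^k.
Need 0.172^k ≤ 5.0e-7/1.21e-2 = 4.13223e-05.
k ≥ ln(4.13223e-05)/ln(0.172) = -10.0941/-1.76026 = 5.734.
Smallest integer k = 6.

6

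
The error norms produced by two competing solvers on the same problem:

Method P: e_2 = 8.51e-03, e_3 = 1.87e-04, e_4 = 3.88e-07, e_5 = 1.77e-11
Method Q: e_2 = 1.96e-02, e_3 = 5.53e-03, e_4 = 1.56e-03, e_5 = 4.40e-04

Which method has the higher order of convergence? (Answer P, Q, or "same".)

P

Method P: p ≈ ln(1.77e-11/3.88e-07)/ln(3.88e-07/1.87e-04) ≈ 1.62.
Method Q: p ≈ ln(4.40e-04/1.56e-03)/ln(1.56e-03/5.53e-03) ≈ 1.00.
Method P has the higher order (≈1.6 vs ≈1.0).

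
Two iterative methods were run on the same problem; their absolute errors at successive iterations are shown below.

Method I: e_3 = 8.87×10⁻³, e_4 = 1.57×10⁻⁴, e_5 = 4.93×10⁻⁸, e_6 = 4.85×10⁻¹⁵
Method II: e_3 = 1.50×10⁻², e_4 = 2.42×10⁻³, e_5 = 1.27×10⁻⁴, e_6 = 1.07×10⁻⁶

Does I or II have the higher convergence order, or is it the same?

Method I: p ≈ ln(4.85×10⁻¹⁵/4.93×10⁻⁸)/ln(4.93×10⁻⁸/1.57×10⁻⁴) ≈ 2.00.
Method II: p ≈ ln(1.07×10⁻⁶/1.27×10⁻⁴)/ln(1.27×10⁻⁴/2.42×10⁻³) ≈ 1.62.
Method I has the higher order (≈2.0 vs ≈1.6).

I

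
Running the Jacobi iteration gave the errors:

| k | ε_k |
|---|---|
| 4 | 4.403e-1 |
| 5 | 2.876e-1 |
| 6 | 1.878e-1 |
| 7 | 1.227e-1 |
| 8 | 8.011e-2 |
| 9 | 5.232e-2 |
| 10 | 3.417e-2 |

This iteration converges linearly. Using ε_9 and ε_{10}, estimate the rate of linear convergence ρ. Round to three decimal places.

0.653

ρ ≈ ε_{10}/ε_9 = 3.417e-2/5.232e-2 = 0.65310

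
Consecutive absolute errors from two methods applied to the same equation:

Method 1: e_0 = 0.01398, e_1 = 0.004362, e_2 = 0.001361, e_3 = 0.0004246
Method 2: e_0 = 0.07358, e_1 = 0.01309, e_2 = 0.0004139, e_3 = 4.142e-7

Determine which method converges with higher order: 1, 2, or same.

2

Method 1: p ≈ ln(0.0004246/0.001361)/ln(0.001361/0.004362) ≈ 1.00.
Method 2: p ≈ ln(4.142e-7/0.0004139)/ln(0.0004139/0.01309) ≈ 2.00.
Method 2 has the higher order (≈2.0 vs ≈1.0).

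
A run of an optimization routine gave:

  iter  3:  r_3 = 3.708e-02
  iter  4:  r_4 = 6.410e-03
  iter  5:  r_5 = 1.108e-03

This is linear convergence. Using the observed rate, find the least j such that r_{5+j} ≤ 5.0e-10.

9

Rate ρ ≈ r_5/r_4 = 1.108e-03/6.410e-03 = 0.1729.
After j more steps, r_{5+j} ≈ 1.108e-03·ρ^j; need ρ^j ≤ 5.0e-10/1.108e-03 = 4.51264e-07.
j ≥ ln(4.51264e-07)/ln(0.1729) = -14.6112/-1.75504 = 8.325.
So 9 more iterations are needed.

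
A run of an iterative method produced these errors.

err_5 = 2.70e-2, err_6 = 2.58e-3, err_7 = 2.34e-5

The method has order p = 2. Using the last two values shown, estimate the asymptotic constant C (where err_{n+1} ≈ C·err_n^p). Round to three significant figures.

C ≈ err_7 / err_6^2
  = 2.34e-5 / (2.58e-3)^2
  = 2.34e-5 / 6.6564e-06 ≈ 3.5154

3.52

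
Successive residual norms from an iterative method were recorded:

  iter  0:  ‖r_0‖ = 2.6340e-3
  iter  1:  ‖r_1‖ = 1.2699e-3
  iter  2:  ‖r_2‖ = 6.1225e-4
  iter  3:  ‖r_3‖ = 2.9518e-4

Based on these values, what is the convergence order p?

1

Consecutive ratios: ‖r_3‖/‖r_2‖ = 2.9518e-4/6.1225e-4 = 0.482123, ‖r_2‖/‖r_1‖ = 6.1225e-4/1.2699e-3 = 0.482125.
p ≈ ln(0.482123)/ln(0.482125) = -0.7296/-0.7296 ≈ 1.00.
So the convergence is linear (order 1).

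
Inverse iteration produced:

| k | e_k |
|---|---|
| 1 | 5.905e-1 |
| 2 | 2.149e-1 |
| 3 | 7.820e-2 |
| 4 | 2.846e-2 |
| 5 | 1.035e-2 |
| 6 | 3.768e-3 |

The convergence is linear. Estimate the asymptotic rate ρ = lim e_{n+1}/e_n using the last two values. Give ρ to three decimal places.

0.364

ρ ≈ e_6/e_5 = 3.768e-3/1.035e-2 = 0.36406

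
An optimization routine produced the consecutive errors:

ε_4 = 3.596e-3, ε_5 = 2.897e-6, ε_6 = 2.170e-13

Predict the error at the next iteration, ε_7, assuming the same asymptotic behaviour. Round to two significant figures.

First estimate the order: p ≈ ln(ε_6/ε_5) / ln(ε_5/ε_4) = ln(2.170e-13/2.897e-6)/ln(2.897e-6/3.596e-3) = ln(7.49051e-08)/ln(0.000805617) ≈ 2.3031.
Then ε_7 ≈ ε_6·(ε_6/ε_5)^p = 2.170e-13·(7.49051e-08)^2.3031 = 2.170e-13·3.88407e-17 ≈ 8.428e-30.

8.4e-30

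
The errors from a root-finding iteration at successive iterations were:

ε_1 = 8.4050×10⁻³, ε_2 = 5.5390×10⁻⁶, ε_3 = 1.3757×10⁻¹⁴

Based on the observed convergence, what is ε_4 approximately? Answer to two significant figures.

7.3e-38

First estimate the order: p ≈ ln(ε_3/ε_2) / ln(ε_2/ε_1) = ln(1.3757×10⁻¹⁴/5.5390×10⁻⁶)/ln(5.5390×10⁻⁶/8.4050×10⁻³) = ln(2.48366e-09)/ln(0.000659012) ≈ 2.7050.
Then ε_4 ≈ ε_3·(ε_3/ε_2)^p = 1.3757×10⁻¹⁴·(2.48366e-09)^2.7050 = 1.3757×10⁻¹⁴·5.29327e-24 ≈ 7.282e-38.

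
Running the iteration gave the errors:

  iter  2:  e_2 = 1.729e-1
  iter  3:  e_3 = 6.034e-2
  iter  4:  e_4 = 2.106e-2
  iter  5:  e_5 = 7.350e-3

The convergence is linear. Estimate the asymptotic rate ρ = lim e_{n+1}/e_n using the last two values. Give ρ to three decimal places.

ρ ≈ e_5/e_4 = 7.350e-3/2.106e-2 = 0.34900

0.349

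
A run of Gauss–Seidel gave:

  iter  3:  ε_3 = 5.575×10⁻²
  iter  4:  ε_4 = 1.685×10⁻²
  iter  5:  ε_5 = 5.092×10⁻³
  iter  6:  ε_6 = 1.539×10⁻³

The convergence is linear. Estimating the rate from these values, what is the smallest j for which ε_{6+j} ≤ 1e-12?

Rate ρ ≈ ε_6/ε_5 = 1.539×10⁻³/5.092×10⁻³ = 0.3022.
After j more steps, ε_{6+j} ≈ 1.539×10⁻³·ρ^j; need ρ^j ≤ 1e-12/1.539×10⁻³ = 6.49773e-10.
j ≥ ln(6.49773e-10)/ln(0.3022) = -21.1544/-1.19667 = 17.678.
So 18 more iterations are needed.

18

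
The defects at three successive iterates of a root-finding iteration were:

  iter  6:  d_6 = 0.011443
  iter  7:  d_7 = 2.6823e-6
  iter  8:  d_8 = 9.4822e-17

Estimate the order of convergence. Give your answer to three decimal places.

p ≈ ln(d_8/d_7) / ln(d_7/d_6)
  = ln(9.4822e-17/2.6823e-6) / ln(2.6823e-6/0.011443)
  = ln(3.5351e-11) / ln(0.000234405)
  = -24.065694 / -8.358460 ≈ 2.879202

2.879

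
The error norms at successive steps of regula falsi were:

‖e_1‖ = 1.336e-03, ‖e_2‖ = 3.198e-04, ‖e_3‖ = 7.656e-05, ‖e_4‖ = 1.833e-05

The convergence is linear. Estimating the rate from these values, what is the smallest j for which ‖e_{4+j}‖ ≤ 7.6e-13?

12

Rate ρ ≈ ‖e_4‖/‖e_3‖ = 1.833e-05/7.656e-05 = 0.2394.
After j more steps, ‖e_{4+j}‖ ≈ 1.833e-05·ρ^j; need ρ^j ≤ 7.6e-13/1.833e-05 = 4.14621e-08.
j ≥ ln(4.14621e-08)/ln(0.2394) = -16.9985/-1.42962 = 11.890.
So 12 more iterations are needed.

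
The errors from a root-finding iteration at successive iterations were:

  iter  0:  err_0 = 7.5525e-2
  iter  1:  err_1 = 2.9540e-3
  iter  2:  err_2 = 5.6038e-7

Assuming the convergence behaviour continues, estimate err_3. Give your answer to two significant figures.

First estimate the order: p ≈ ln(err_2/err_1) / ln(err_1/err_0) = ln(5.6038e-7/2.9540e-3)/ln(2.9540e-3/7.5525e-2) = ln(0.000189702)/ln(0.0391129) ≈ 2.6440.
Then err_3 ≈ err_2·(err_2/err_1)^p = 5.6038e-7·(0.000189702)^2.6440 = 5.6038e-7·1.44285e-10 ≈ 8.085e-17.

8.1e-17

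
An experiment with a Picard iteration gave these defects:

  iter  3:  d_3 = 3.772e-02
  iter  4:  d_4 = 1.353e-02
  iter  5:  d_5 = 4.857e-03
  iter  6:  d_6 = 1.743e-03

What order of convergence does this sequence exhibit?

1

Consecutive ratios: d_6/d_5 = 1.743e-03/4.857e-03 = 0.358863, d_5/d_4 = 4.857e-03/1.353e-02 = 0.35898.
p ≈ ln(0.358863)/ln(0.35898) = -1.0248/-1.0245 ≈ 1.00.
So the convergence is linear (order 1).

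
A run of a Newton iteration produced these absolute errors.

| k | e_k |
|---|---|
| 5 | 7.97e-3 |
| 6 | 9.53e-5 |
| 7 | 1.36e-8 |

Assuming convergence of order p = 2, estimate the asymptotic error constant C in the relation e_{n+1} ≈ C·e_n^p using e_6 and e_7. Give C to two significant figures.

1.5

C ≈ e_7 / e_6^2
  = 1.36e-8 / (9.53e-5)^2
  = 1.36e-8 / 9.08209e-09 ≈ 1.4975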